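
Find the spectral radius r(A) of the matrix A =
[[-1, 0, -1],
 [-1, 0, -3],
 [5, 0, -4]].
r(A) = 3

The eigenvalues of A are the roots of its characteristic polynomial. With M = A (coefficients from the trace, the sum of principal 2x2 minors, and det A):
  p(λ) = det(λ I - M) = λ^3 + 5λ^2 + 9λ.
The constant term is 0, so λ = 0 is a root. Dividing out λ leaves p(λ) = λ(λ^2 + 5λ + 9). For λ^2 + 5λ + 9 the discriminant is -11. It is negative, so the roots are the complex-conjugate pair λ = -5/2 ± (sqrt(11)/2) i ≈ -2.5 ± 1.6583i. For a conjugate pair the product of the roots equals the constant term, so |λ|^2 = 9 and |λ| = sqrt(9) = 3.
Thus the eigenvalues (to 4 decimals) are -2.5 ± 1.6583i (modulus 3); 0 (modulus 0). The spectral radius is the largest modulus: r(A) = 3. (Cross-check: r(A) ≤ ||A||_2 ≈ 6.5198; equality holds whenever A is normal, though it can also hold for some non-normal A.)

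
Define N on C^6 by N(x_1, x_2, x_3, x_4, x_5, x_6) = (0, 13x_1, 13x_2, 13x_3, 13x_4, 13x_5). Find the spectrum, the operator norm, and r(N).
sigma(N) = {0}; ||N|| = 13; r(N) = 0. (N is nilpotent with N^6 = 0.)

On C^6, N is a strictly lower-triangular matrix with 13 on the subdiagonal and zeros elsewhere, so its characteristic polynomial is lambda^6 and every eigenvalue is 0: sigma(N) = {0}. For the operator norm, N e_i = 13e_{i+1} for i = 1, ..., 5 and N e_6 = 0, so the singular values of N are 13 (with multiplicity 5) and 0; hence ||N|| = 13. The spectral radius r(N) = max|lambda| = 0. Note ||N|| > r(N) — characteristic of non-normal nilpotent operators. Indeed N^6 = 0.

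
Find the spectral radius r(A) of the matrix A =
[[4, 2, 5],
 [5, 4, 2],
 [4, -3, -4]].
r(A) ≈ 6.8774

The eigenvalues of A are the roots of its characteristic polynomial. With M = A (coefficients from the trace, the sum of principal 2x2 minors, and det A):
  p(λ) = det(λ I - M) = λ^3 - 4λ^2 - 40λ + 139.
No integer candidate from the rational root theorem (±divisors of 139) is a root, so the roots are irrational. The cubic discriminant is Δ = 195837 > 0, so there are three distinct real roots. p(-7) = -120 and p(-6) = 19 have opposite signs, so a root lies in (-7, -6); Newton's method refines it to λ ≈ -6.159. p(3) = 10 and p(4) = -21 have opposite signs, so a root lies in (3, 4); Newton's method refines it to λ ≈ 3.2816. p(6) = -29 and p(7) = 6 have opposite signs, so a root lies in (6, 7); Newton's method refines it to λ ≈ 6.8774. Check (Vieta): the three roots sum to 4, matching tr M = 4.
Thus the eigenvalues (to 4 decimals) are -6.159 (modulus 6.159); 3.2816 (modulus 3.2816); 6.8774 (modulus 6.8774). The spectral radius is the largest modulus: r(A) ≈ 6.8774. (Cross-check: r(A) ≤ ||A||_2 ≈ 9.1747; equality holds whenever A is normal, though it can also hold for some non-normal A.)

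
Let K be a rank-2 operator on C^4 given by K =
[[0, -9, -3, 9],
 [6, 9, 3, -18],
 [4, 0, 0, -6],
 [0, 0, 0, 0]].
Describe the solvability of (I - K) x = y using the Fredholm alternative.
(I - K) is invertible (det(I - K) = 58 ≠ 0), so for every y in C^4 the equation (I - K) x = y has a unique solution.

K has rank 2 and factors as K = U V^T = u1 v1^T + u2 v2^T with u1 = (0, 3, 2, 0), v1 = (2, 0, 0, -3), u2 = (3, -3, 0, 0), v2 = (0, -3, -1, 3) (multiplying out reproduces the displayed K). The nonzero eigenvalues of U V^T coincide with those of the 2 x 2 matrix G = V^T U = [[v1·u1, v1·u2], [v2·u1, v2·u2]] = [[0, 6], [-11, 9]], and by the Sylvester determinant identity det(I_4 - U V^T) = det(I_2 - V^T U) = det([[1, -6], [11, -8]]) = (1)(-8) - (-6)(11) = 58. (Direct check: I - K =
[[1, 9, 3, -9],
 [-6, -8, -3, 18],
 [-4, 0, 1, 6],
 [0, 0, 0, 1]]
has determinant 58.) The finite-dimensional Fredholm alternative says: either (I - K) is invertible, or ker(I - K) ≠ {0} and then range(I - K) = ker((I - K)^*)^⊥, with dim ker(I - K) = dim ker((I - K)^*). Since det(I - K) ≠ 0, 1 is not an eigenvalue of K and ker(I - K) = {0}, so we are in the first case: for every y there is a unique x = (I - K)^(-1) y. (Explicitly, by the Woodbury identity, (I - U V^T)^(-1) = I + U (I_2 - G)^(-1) V^T.)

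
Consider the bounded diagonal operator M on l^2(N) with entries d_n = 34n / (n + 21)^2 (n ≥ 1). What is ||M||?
||M|| = 17/42 (attained at n = 21)

For M diagonal, ||M|| = sup_n |d_n|. Treat f(x) = 34x / (x + 21)^2 for real x > 0. By the quotient rule, f'(x) = 34(21 - x)/(x + 21)^3, which is positive for x < 21 and negative for x > 21. So f has a unique maximum at x = 21, and since 21 is a positive integer, the supremum over n ≥ 1 is attained at n = 21: d_21 = 34·21/(21 + 21)^2 = 34·21/1764 = 17/42. Hence ||M|| = 17/42.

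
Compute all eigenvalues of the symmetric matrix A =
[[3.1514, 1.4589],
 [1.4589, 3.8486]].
sigma(A) ≈ {2, 5}

A is real symmetric, so its spectrum consists of real eigenvalues. Expanding the characteristic polynomial of the displayed matrix gives
  det(λ I - A) = p(λ) = λ^2 + (-7)λ + (10).
Solving p(λ) = 0 yields eigenvalues ≈ 2, 5. (A is shown rounded to 4 decimals, so these recover the underlying integer eigenvalues to within that precision.)
Verification: the trace of A = 7 equals the sum of eigenvalues 7, and det(A) ≈ 10.0001 matches the eigenvalue product 10.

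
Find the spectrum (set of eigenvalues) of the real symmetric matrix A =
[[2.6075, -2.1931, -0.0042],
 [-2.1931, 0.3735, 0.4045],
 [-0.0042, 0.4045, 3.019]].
sigma(A) ≈ {-1, 3, 4}

A is real symmetric, so its spectrum consists of real eigenvalues. Expanding the characteristic polynomial of the displayed matrix gives
  det(λ I - A) = p(λ) = λ^3 + (-6)λ^2 + (5)λ + (12).
Solving p(λ) = 0 yields eigenvalues ≈ -1, 3, 4. (A is shown rounded to 4 decimals, so these recover the underlying integer eigenvalues to within that precision.)
Verification: the trace of A = 6 equals the sum of eigenvalues 6, and det(A) ≈ -11.9994 matches the eigenvalue product -12.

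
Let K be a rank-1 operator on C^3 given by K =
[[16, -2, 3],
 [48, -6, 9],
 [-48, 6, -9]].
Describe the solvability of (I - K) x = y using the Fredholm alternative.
(I - K) is singular (det(I - K) = 0, i.e. 1 ∈ sigma(K)). (I - K) x = y is solvable iff y ⊥ ker((I - K)^*) = span{(16, -2, 3)}, i.e. iff 16y_1 - 2y_2 + 3y_3 = 0. When solvable, the solutions are x = y + c·(1, 3, -3), c arbitrary (ker(I - K) = span{(1, 3, -3)}, dimension 1).

K has rank 1, so it is an outer product K = u v^T: every row of K is a multiple of one row vector. Reading off the entries, u = (1, 3, -3) and v = (16, -2, 3) (row i of K equals u_i·v^T). A rank-one matrix u v^T satisfies K u = u (v·u) and kills the (2)-dimensional subspace v^⊥, so its characteristic polynomial is lambda^2 (lambda - v·u) with v·u = tr K = 1. Hence the eigenvalues of I - K are 1 (multiplicity 2) and 1 - (1) = 0, so det(I - K) = 0. (Direct check: I - K =
[[-15, 2, -3],
 [-48, 7, -9],
 [48, -6, 10]]
has determinant 0.) So 1 is an eigenvalue of K and (I - K) is not invertible. The finite-dimensional Fredholm alternative says: either (I - K) is invertible, or ker(I - K) ≠ {0} and then range(I - K) = ker((I - K)^*)^⊥, with dim ker(I - K) = dim ker((I - K)^*). We are in the second case, so we need both kernels. Kernel of I - K: (I - K) u = u - u (v·u) = u - u = 0, so ker(I - K) = span{u} = span{(1, 3, -3)} (it is exactly 1-dimensional because rank(I - K) = 2). Kernel of the adjoint: K is real, so (I - K)^* = I - K^T = I - v u^T, and (I - v u^T) v = v - v (u·v) = 0; hence ker((I - K)^*) = span{v} = span{(16, -2, 3)}. Therefore (I - K) x = y is solvable iff <y, v> = 0, i.e. iff 16y_1 - 2y_2 + 3y_3 = 0. When this holds, K y = u (v·y) = 0, so (I - K) y = y and x = y is a particular solution; the full solution set is the line x = y + c·u = y + c·(1, 3, -3), c ∈ C.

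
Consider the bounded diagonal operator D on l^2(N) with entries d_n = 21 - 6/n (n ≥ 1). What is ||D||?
||D|| = 21

For a diagonal operator on l^2 with entries d_n, ||D|| = sup_n |d_n|. Here d_1 = 15, d_2 = 18, ..., and d_n = 21 - 6/n increases monotonically toward 21. All terms lie in [15, 21), so |d_n| = d_n and the supremum is the limit 21, which is not attained by any individual d_n. Hence ||D|| = 21.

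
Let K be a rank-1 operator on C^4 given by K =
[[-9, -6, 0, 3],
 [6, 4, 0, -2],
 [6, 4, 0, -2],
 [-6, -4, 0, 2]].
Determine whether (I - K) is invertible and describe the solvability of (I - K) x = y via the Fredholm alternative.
(I - K) is invertible (det(I - K) = 4 ≠ 0), so for every y in C^4 the equation (I - K) x = y has a unique solution.

K has rank 1, so it is an outer product K = u v^T: every row of K is a multiple of one row vector. Reading off the entries, u = (3, -2, -2, 2) and v = (-3, -2, 0, 1) (row i of K equals u_i·v^T). A rank-one matrix u v^T satisfies K u = u (v·u) and kills the (3)-dimensional subspace v^⊥, so its characteristic polynomial is lambda^3 (lambda - v·u) with v·u = tr K = -3. Hence the eigenvalues of I - K are 1 (multiplicity 3) and 1 - (-3) = 4, so det(I - K) = 4. (Direct check: I - K =
[[10, 6, 0, -3],
 [-6, -3, 0, 2],
 [-6, -4, 1, 2],
 [6, 4, 0, -1]]
has determinant 4.) The finite-dimensional Fredholm alternative says: either (I - K) is invertible, or ker(I - K) ≠ {0} and then range(I - K) = ker((I - K)^*)^⊥, with dim ker(I - K) = dim ker((I - K)^*). Since det(I - K) ≠ 0, 1 is not an eigenvalue of K and ker(I - K) = {0}, so we are in the first case: for every y there is a unique x = (I - K)^(-1) y. Explicitly, by the Sherman–Morrison formula, (I - u v^T)^(-1) = I + u v^T/(1 - v·u), i.e. (I - K)^(-1) = I + K/(4).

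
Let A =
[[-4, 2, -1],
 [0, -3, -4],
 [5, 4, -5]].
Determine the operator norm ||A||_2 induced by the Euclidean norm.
||A||_2 ≈ 8.2831 (= sqrt(largest eigenvalue of A^T A))

||A||_2 = sigma_max(A) = sqrt(lambda_max(A^T A)). Form the symmetric matrix M = A^T A =
[[41, 12, -21],
 [12, 29, -10],
 [-21, -10, 42]].
Its characteristic polynomial (trace, sum of principal 2x2 minors, determinant of M give the coefficients) is
  p(λ) = det(λ I - M) = λ^3 - 112λ^2 + 3444λ - 32041.
No integer candidate from the rational root theorem (±divisors of 32041) is a root, so the roots are irrational. The cubic discriminant is Δ = 70990133 > 0, so there are three distinct real roots. p(19) = -178 and p(20) = 39 have opposite signs, so a root lies in (19, 20); Newton's method refines it to λ ≈ 19.7779. p(23) = 90 and p(24) = -73 have opposite signs, so a root lies in (23, 24); Newton's method refines it to λ ≈ 23.6124. p(68) = -1305 and p(69) = 872 have opposite signs, so a root lies in (68, 69); Newton's method refines it to λ ≈ 68.6097. Check (Vieta): the three roots sum to 112, matching tr M = 112.
So the eigenvalues of A^T A are ≈ 19.7779, 23.6124, 68.6097 (all ≥ 0, as they must be for A^T A). The largest is λ_max ≈ 68.6097, hence ||A||_2 = sqrt(λ_max) ≈ 8.2831.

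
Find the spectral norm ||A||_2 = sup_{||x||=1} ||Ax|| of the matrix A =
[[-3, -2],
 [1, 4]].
||A||_2 = sqrt((30 + sqrt(500))/2) ≈ 5.1167 (= sqrt(largest eigenvalue of A^T A))

||A||_2 = sigma_max(A) = sqrt(lambda_max(A^T A)). Form the symmetric matrix M = A^T A =
[[10, 10],
 [10, 20]].
Its characteristic polynomial (trace, determinant of M give the coefficients) is
  p(λ) = det(λ I - M) = λ^2 - 30λ + 100.
For λ^2 - 30λ + 100 the discriminant is 500. It is nonnegative but not a perfect square, so the roots are real and irrational: λ = (30 ± sqrt(500))/2 ≈ 26.1803, 3.8197.
So the eigenvalues of A^T A are ≈ 3.8197, 26.1803 (all ≥ 0, as they must be for A^T A). The largest is λ_max = (30 + sqrt(500))/2 ≈ 26.1803, hence ||A||_2 = sqrt(λ_max) = sqrt((30 + sqrt(500))/2) ≈ 5.1167.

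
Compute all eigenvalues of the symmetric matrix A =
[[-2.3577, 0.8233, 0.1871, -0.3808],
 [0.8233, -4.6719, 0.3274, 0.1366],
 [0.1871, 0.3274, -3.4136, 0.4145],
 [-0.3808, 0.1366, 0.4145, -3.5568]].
sigma(A) ≈ {-5, -4, -3, -2}

A is real symmetric, so its spectrum consists of real eigenvalues. Expanding the characteristic polynomial of the displayed matrix gives
  det(λ I - A) = p(λ) = λ^4 + (14)λ^3 + (71)λ^2 + (154)λ + (120).
Solving p(λ) = 0 yields eigenvalues ≈ -5, -4, -3, -2. (A is shown rounded to 4 decimals, so these recover the underlying integer eigenvalues to within that precision.)
Verification: the trace of A = -14 equals the sum of eigenvalues -14, and det(A) ≈ 120.0010 matches the eigenvalue product 120.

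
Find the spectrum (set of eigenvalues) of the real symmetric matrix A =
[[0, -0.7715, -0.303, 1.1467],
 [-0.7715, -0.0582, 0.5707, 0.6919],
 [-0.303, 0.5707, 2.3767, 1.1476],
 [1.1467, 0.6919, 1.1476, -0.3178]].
sigma(A) ≈ {-2, 0, 1, 3}

A is real symmetric, so its spectrum consists of real eigenvalues. Expanding the characteristic polynomial of the displayed matrix gives
  det(λ I - A) = p(λ) = λ^4 + (-2)λ^3 + (-5)λ^2 + (6)λ + (0).
Solving p(λ) = 0 yields eigenvalues ≈ -2, 0, 1, 3. (A is shown rounded to 4 decimals, so these recover the underlying integer eigenvalues to within that precision.)
Verification: the trace of A = 2 equals the sum of eigenvalues 2, and det(A) ≈ -0.0001 matches the eigenvalue product 0.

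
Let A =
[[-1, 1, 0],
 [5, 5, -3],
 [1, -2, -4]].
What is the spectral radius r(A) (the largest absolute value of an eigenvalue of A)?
r(A) ≈ 6.2366

The eigenvalues of A are the roots of its characteristic polynomial. With M = A (coefficients from the trace, the sum of principal 2x2 minors, and det A):
  p(λ) = det(λ I - M) = λ^3 - 32λ - 43.
No integer candidate from the rational root theorem (±divisors of 43) is a root, so the roots are irrational. The cubic discriminant is Δ = 81149 > 0, so there are three distinct real roots. p(-5) = -8 and p(-4) = 21 have opposite signs, so a root lies in (-5, -4); Newton's method refines it to λ ≈ -4.8002. p(-2) = 13 and p(-1) = -12 have opposite signs, so a root lies in (-2, -1); Newton's method refines it to λ ≈ -1.4364. p(6) = -19 and p(7) = 76 have opposite signs, so a root lies in (6, 7); Newton's method refines it to λ ≈ 6.2366. Check (Vieta): the three roots sum to 0, matching tr M = 0.
Thus the eigenvalues (to 4 decimals) are -4.8002 (modulus 4.8002); -1.4364 (modulus 1.4364); 6.2366 (modulus 6.2366). The spectral radius is the largest modulus: r(A) ≈ 6.2366. (Cross-check: r(A) ≤ ||A||_2 ≈ 7.7623; equality holds whenever A is normal, though it can also hold for some non-normal A.)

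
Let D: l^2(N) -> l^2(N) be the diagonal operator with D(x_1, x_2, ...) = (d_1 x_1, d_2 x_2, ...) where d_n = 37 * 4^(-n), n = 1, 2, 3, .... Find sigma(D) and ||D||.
sigma(D) = {37 * 4^(-n) : n ≥ 1} ∪ {0}; ||D|| = 37/4

A bounded diagonal operator on l^2 with diagonal entries d_n has spectrum equal to the closure of {d_n : n ≥ 1}: every d_n is an eigenvalue (with eigenvector e_n), so {d_n} ⊂ sigma(D); the spectrum is closed, so its closure is too; and for lambda not in the closure, (D - lambda I) has bounded inverse (the diagonal entries 1/(d_n - lambda) are bounded). For our sequence d_n = 37 * 4^(-n), n = 1, 2, 3, ...:
  - {d_n} = {37 * 4^(-n) : n ≥ 1}; the only limit point is 0
  - closure = {37 * 4^(-n) : n ≥ 1} ∪ {0}
For the norm: a diagonal operator has ||D|| = sup_n |d_n|. Here d_n = 37 * 4^(-n) is positive and decreasing, so sup_n |d_n| = d_1 = 37/4. So ||D|| = 37/4.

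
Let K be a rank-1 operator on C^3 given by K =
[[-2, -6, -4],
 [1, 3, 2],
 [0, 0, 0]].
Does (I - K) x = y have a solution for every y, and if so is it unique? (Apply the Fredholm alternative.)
(I - K) is singular (det(I - K) = 0, i.e. 1 ∈ sigma(K)). (I - K) x = y is solvable iff y ⊥ ker((I - K)^*) = span{(1, 3, 2)}, i.e. iff y_1 + 3y_2 + 2y_3 = 0. When solvable, the solutions are x = y + c·(-2, 1, 0), c arbitrary (ker(I - K) = span{(-2, 1, 0)}, dimension 1).

K has rank 1, so it is an outer product K = u v^T: every row of K is a multiple of one row vector. Reading off the entries, u = (-2, 1, 0) and v = (1, 3, 2) (row i of K equals u_i·v^T). A rank-one matrix u v^T satisfies K u = u (v·u) and kills the (2)-dimensional subspace v^⊥, so its characteristic polynomial is lambda^2 (lambda - v·u) with v·u = tr K = 1. Hence the eigenvalues of I - K are 1 (multiplicity 2) and 1 - (1) = 0, so det(I - K) = 0. (Direct check: I - K =
[[3, 6, 4],
 [-1, -2, -2],
 [0, 0, 1]]
has determinant 0.) So 1 is an eigenvalue of K and (I - K) is not invertible. The finite-dimensional Fredholm alternative says: either (I - K) is invertible, or ker(I - K) ≠ {0} and then range(I - K) = ker((I - K)^*)^⊥, with dim ker(I - K) = dim ker((I - K)^*). We are in the second case, so we need both kernels. Kernel of I - K: (I - K) u = u - u (v·u) = u - u = 0, so ker(I - K) = span{u} = span{(-2, 1, 0)} (it is exactly 1-dimensional because rank(I - K) = 2). Kernel of the adjoint: K is real, so (I - K)^* = I - K^T = I - v u^T, and (I - v u^T) v = v - v (u·v) = 0; hence ker((I - K)^*) = span{v} = span{(1, 3, 2)}. Therefore (I - K) x = y is solvable iff <y, v> = 0, i.e. iff y_1 + 3y_2 + 2y_3 = 0. When this holds, K y = u (v·y) = 0, so (I - K) y = y and x = y is a particular solution; the full solution set is the line x = y + c·u = y + c·(-2, 1, 0), c ∈ C.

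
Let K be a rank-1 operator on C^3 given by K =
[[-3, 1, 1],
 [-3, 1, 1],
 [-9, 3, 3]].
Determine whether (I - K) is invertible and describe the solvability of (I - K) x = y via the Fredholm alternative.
(I - K) is singular (det(I - K) = 0, i.e. 1 ∈ sigma(K)). (I - K) x = y is solvable iff y ⊥ ker((I - K)^*) = span{(-3, 1, 1)}, i.e. iff -3y_1 + y_2 + y_3 = 0. When solvable, the solutions are x = y + c·(1, 1, 3), c arbitrary (ker(I - K) = span{(1, 1, 3)}, dimension 1).

K has rank 1, so it is an outer product K = u v^T: every row of K is a multiple of one row vector. Reading off the entries, u = (1, 1, 3) and v = (-3, 1, 1) (row i of K equals u_i·v^T). A rank-one matrix u v^T satisfies K u = u (v·u) and kills the (2)-dimensional subspace v^⊥, so its characteristic polynomial is lambda^2 (lambda - v·u) with v·u = tr K = 1. Hence the eigenvalues of I - K are 1 (multiplicity 2) and 1 - (1) = 0, so det(I - K) = 0. (Direct check: I - K =
[[4, -1, -1],
 [3, 0, -1],
 [9, -3, -2]]
has determinant 0.) So 1 is an eigenvalue of K and (I - K) is not invertible. The finite-dimensional Fredholm alternative says: either (I - K) is invertible, or ker(I - K) ≠ {0} and then range(I - K) = ker((I - K)^*)^⊥, with dim ker(I - K) = dim ker((I - K)^*). We are in the second case, so we need both kernels. Kernel of I - K: (I - K) u = u - u (v·u) = u - u = 0, so ker(I - K) = span{u} = span{(1, 1, 3)} (it is exactly 1-dimensional because rank(I - K) = 2). Kernel of the adjoint: K is real, so (I - K)^* = I - K^T = I - v u^T, and (I - v u^T) v = v - v (u·v) = 0; hence ker((I - K)^*) = span{v} = span{(-3, 1, 1)}. Therefore (I - K) x = y is solvable iff <y, v> = 0, i.e. iff -3y_1 + y_2 + y_3 = 0. When this holds, K y = u (v·y) = 0, so (I - K) y = y and x = y is a particular solution; the full solution set is the line x = y + c·u = y + c·(1, 1, 3), c ∈ C.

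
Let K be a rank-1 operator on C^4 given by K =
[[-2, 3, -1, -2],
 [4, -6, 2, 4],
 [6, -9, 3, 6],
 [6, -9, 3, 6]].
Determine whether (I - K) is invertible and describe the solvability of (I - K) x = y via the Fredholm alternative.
(I - K) is singular (det(I - K) = 0, i.e. 1 ∈ sigma(K)). (I - K) x = y is solvable iff y ⊥ ker((I - K)^*) = span{(-2, 3, -1, -2)}, i.e. iff -2y_1 + 3y_2 - y_3 - 2y_4 = 0. When solvable, the solutions are x = y + c·(1, -2, -3, -3), c arbitrary (ker(I - K) = span{(1, -2, -3, -3)}, dimension 1).

K has rank 1, so it is an outer product K = u v^T: every row of K is a multiple of one row vector. Reading off the entries, u = (1, -2, -3, -3) and v = (-2, 3, -1, -2) (row i of K equals u_i·v^T). A rank-one matrix u v^T satisfies K u = u (v·u) and kills the (3)-dimensional subspace v^⊥, so its characteristic polynomial is lambda^3 (lambda - v·u) with v·u = tr K = 1. Hence the eigenvalues of I - K are 1 (multiplicity 3) and 1 - (1) = 0, so det(I - K) = 0. (Direct check: I - K =
[[3, -3, 1, 2],
 [-4, 7, -2, -4],
 [-6, 9, -2, -6],
 [-6, 9, -3, -5]]
has determinant 0.) So 1 is an eigenvalue of K and (I - K) is not invertible. The finite-dimensional Fredholm alternative says: either (I - K) is invertible, or ker(I - K) ≠ {0} and then range(I - K) = ker((I - K)^*)^⊥, with dim ker(I - K) = dim ker((I - K)^*). We are in the second case, so we need both kernels. Kernel of I - K: (I - K) u = u - u (v·u) = u - u = 0, so ker(I - K) = span{u} = span{(1, -2, -3, -3)} (it is exactly 1-dimensional because rank(I - K) = 3). Kernel of the adjoint: K is real, so (I - K)^* = I - K^T = I - v u^T, and (I - v u^T) v = v - v (u·v) = 0; hence ker((I - K)^*) = span{v} = span{(-2, 3, -1, -2)}. Therefore (I - K) x = y is solvable iff <y, v> = 0, i.e. iff -2y_1 + 3y_2 - y_3 - 2y_4 = 0. When this holds, K y = u (v·y) = 0, so (I - K) y = y and x = y is a particular solution; the full solution set is the line x = y + c·u = y + c·(1, -2, -3, -3), c ∈ C.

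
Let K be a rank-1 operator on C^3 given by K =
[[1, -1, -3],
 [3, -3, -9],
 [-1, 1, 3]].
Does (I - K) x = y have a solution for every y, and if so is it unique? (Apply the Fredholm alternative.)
(I - K) is singular (det(I - K) = 0, i.e. 1 ∈ sigma(K)). (I - K) x = y is solvable iff y ⊥ ker((I - K)^*) = span{(-1, 1, 3)}, i.e. iff -y_1 + y_2 + 3y_3 = 0. When solvable, the solutions are x = y + c·(-1, -3, 1), c arbitrary (ker(I - K) = span{(-1, -3, 1)}, dimension 1).

K has rank 1, so it is an outer product K = u v^T: every row of K is a multiple of one row vector. Reading off the entries, u = (-1, -3, 1) and v = (-1, 1, 3) (row i of K equals u_i·v^T). A rank-one matrix u v^T satisfies K u = u (v·u) and kills the (2)-dimensional subspace v^⊥, so its characteristic polynomial is lambda^2 (lambda - v·u) with v·u = tr K = 1. Hence the eigenvalues of I - K are 1 (multiplicity 2) and 1 - (1) = 0, so det(I - K) = 0. (Direct check: I - K =
[[0, 1, 3],
 [-3, 4, 9],
 [1, -1, -2]]
has determinant 0.) So 1 is an eigenvalue of K and (I - K) is not invertible. The finite-dimensional Fredholm alternative says: either (I - K) is invertible, or ker(I - K) ≠ {0} and then range(I - K) = ker((I - K)^*)^⊥, with dim ker(I - K) = dim ker((I - K)^*). We are in the second case, so we need both kernels. Kernel of I - K: (I - K) u = u - u (v·u) = u - u = 0, so ker(I - K) = span{u} = span{(-1, -3, 1)} (it is exactly 1-dimensional because rank(I - K) = 2). Kernel of the adjoint: K is real, so (I - K)^* = I - K^T = I - v u^T, and (I - v u^T) v = v - v (u·v) = 0; hence ker((I - K)^*) = span{v} = span{(-1, 1, 3)}. Therefore (I - K) x = y is solvable iff <y, v> = 0, i.e. iff -y_1 + y_2 + 3y_3 = 0. When this holds, K y = u (v·y) = 0, so (I - K) y = y and x = y is a particular solution; the full solution set is the line x = y + c·u = y + c·(-1, -3, 1), c ∈ C.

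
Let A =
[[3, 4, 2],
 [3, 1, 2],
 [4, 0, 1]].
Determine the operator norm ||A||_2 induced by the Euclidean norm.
||A||_2 ≈ 7.1537 (= sqrt(largest eigenvalue of A^T A))

||A||_2 = sigma_max(A) = sqrt(lambda_max(A^T A)). Form the symmetric matrix M = A^T A =
[[34, 15, 16],
 [15, 17, 10],
 [16, 10, 9]].
Its characteristic polynomial (trace, sum of principal 2x2 minors, determinant of M give the coefficients) is
  p(λ) = det(λ I - M) = λ^3 - 60λ^2 + 456λ - 225.
No integer candidate from the rational root theorem (±divisors of 225) is a root, so the roots are irrational. The cubic discriminant is Δ = 284335461 > 0, so there are three distinct real roots. p(0) = -225 and p(1) = 172 have opposite signs, so a root lies in (0, 1); Newton's method refines it to λ ≈ 0.5301. p(8) = 95 and p(9) = -252 have opposite signs, so a root lies in (8, 9); Newton's method refines it to λ ≈ 8.2946. p(51) = -378 and p(52) = 1855 have opposite signs, so a root lies in (51, 52); Newton's method refines it to λ ≈ 51.1754. Check (Vieta): the three roots sum to 60, matching tr M = 60.
So the eigenvalues of A^T A are ≈ 0.5301, 8.2946, 51.1754 (all ≥ 0, as they must be for A^T A). The largest is λ_max ≈ 51.1754, hence ||A||_2 = sqrt(λ_max) ≈ 7.1537.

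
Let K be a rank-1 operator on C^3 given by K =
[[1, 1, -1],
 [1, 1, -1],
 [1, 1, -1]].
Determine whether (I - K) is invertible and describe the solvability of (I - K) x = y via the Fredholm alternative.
(I - K) is singular (det(I - K) = 0, i.e. 1 ∈ sigma(K)). (I - K) x = y is solvable iff y ⊥ ker((I - K)^*) = span{(1, 1, -1)}, i.e. iff y_1 + y_2 - y_3 = 0. When solvable, the solutions are x = y + c·(1, 1, 1), c arbitrary (ker(I - K) = span{(1, 1, 1)}, dimension 1).

K has rank 1, so it is an outer product K = u v^T: every row of K is a multiple of one row vector. Reading off the entries, u = (1, 1, 1) and v = (1, 1, -1) (row i of K equals u_i·v^T). A rank-one matrix u v^T satisfies K u = u (v·u) and kills the (2)-dimensional subspace v^⊥, so its characteristic polynomial is lambda^2 (lambda - v·u) with v·u = tr K = 1. Hence the eigenvalues of I - K are 1 (multiplicity 2) and 1 - (1) = 0, so det(I - K) = 0. (Direct check: I - K =
[[0, -1, 1],
 [-1, 0, 1],
 [-1, -1, 2]]
has determinant 0.) So 1 is an eigenvalue of K and (I - K) is not invertible. The finite-dimensional Fredholm alternative says: either (I - K) is invertible, or ker(I - K) ≠ {0} and then range(I - K) = ker((I - K)^*)^⊥, with dim ker(I - K) = dim ker((I - K)^*). We are in the second case, so we need both kernels. Kernel of I - K: (I - K) u = u - u (v·u) = u - u = 0, so ker(I - K) = span{u} = span{(1, 1, 1)} (it is exactly 1-dimensional because rank(I - K) = 2). Kernel of the adjoint: K is real, so (I - K)^* = I - K^T = I - v u^T, and (I - v u^T) v = v - v (u·v) = 0; hence ker((I - K)^*) = span{v} = span{(1, 1, -1)}. Therefore (I - K) x = y is solvable iff <y, v> = 0, i.e. iff y_1 + y_2 - y_3 = 0. When this holds, K y = u (v·y) = 0, so (I - K) y = y and x = y is a particular solution; the full solution set is the line x = y + c·u = y + c·(1, 1, 1), c ∈ C.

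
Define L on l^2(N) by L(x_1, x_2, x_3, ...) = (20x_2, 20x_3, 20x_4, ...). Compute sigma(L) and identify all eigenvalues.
sigma(L) = closed disk {z in C : |z| ≤ 20}; sigma_p(L) = open disk {z in C : |z| < 20}

Note L = 20·V where V is the unit left shift (V x)_k = x_{k+1}; so sigma(L) = 20·sigma(V) and ||L|| = 20||V||. ||L x||^2 = 400sum_{k≥2} |x_k|^2 ≤ 400||x||^2, with equality on {x : x_1 = 0}, so ||L|| = 20. For any lambda with |lambda| < 20, set r = lambda/20 (|r| < 1); the vector x = (1, r, r^2, ...) is in l^2 and satisfies L x = 20(r, r^2, ...) = lambda x, so lambda is an eigenvalue. On the boundary |lambda| = 20 the geometric series diverges, so no l^2 eigenvector exists, but these lambda lie in the approximate point spectrum. Hence sigma(L) is the closed disk of radius 20 and sigma_p(L) is the open disk.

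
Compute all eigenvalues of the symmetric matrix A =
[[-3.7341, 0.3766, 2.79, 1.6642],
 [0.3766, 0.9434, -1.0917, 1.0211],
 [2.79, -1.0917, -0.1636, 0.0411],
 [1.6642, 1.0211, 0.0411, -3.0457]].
sigma(A) ≈ {-6, -3, 1, 2}

A is real symmetric, so its spectrum consists of real eigenvalues. Expanding the characteristic polynomial of the displayed matrix gives
  det(λ I - A) = p(λ) = λ^4 + (6)λ^3 + (-7)λ^2 + (-36)λ + (36).
Solving p(λ) = 0 yields eigenvalues ≈ -6, -3, 1, 2. (A is shown rounded to 4 decimals, so these recover the underlying integer eigenvalues to within that precision.)
Verification: the trace of A = -6 equals the sum of eigenvalues -6, and det(A) ≈ 35.9991 matches the eigenvalue product 36.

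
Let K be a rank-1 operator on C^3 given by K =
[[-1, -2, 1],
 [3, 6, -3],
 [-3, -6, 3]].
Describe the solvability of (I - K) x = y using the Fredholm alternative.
(I - K) is invertible (det(I - K) = -7 ≠ 0), so for every y in C^3 the equation (I - K) x = y has a unique solution.

K has rank 1, so it is an outer product K = u v^T: every row of K is a multiple of one row vector. Reading off the entries, u = (-1, 3, -3) and v = (1, 2, -1) (row i of K equals u_i·v^T). A rank-one matrix u v^T satisfies K u = u (v·u) and kills the (2)-dimensional subspace v^⊥, so its characteristic polynomial is lambda^2 (lambda - v·u) with v·u = tr K = 8. Hence the eigenvalues of I - K are 1 (multiplicity 2) and 1 - (8) = -7, so det(I - K) = -7. (Direct check: I - K =
[[2, 2, -1],
 [-3, -5, 3],
 [3, 6, -2]]
has determinant -7.) The finite-dimensional Fredholm alternative says: either (I - K) is invertible, or ker(I - K) ≠ {0} and then range(I - K) = ker((I - K)^*)^⊥, with dim ker(I - K) = dim ker((I - K)^*). Since det(I - K) ≠ 0, 1 is not an eigenvalue of K and ker(I - K) = {0}, so we are in the first case: for every y there is a unique x = (I - K)^(-1) y. Explicitly, by the Sherman–Morrison formula, (I - u v^T)^(-1) = I + u v^T/(1 - v·u), i.e. (I - K)^(-1) = I + K/(-7).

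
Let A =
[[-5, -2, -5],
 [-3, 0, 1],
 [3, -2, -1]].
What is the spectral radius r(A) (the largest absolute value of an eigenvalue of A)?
r(A) ≈ 4.4268

The eigenvalues of A are the roots of its characteristic polynomial. With M = A (coefficients from the trace, the sum of principal 2x2 minors, and det A):
  p(λ) = det(λ I - M) = λ^3 + 6λ^2 + 16λ + 40.
No integer candidate from the rational root theorem (±divisors of 40) is a root, so the roots are irrational. The cubic discriminant is Δ = -15808 < 0, so there is one real root and a complex-conjugate pair. p(-5) = -15 and p(-4) = 8 have opposite signs, so a root lies in (-5, -4); Newton's method refines it to λ ≈ -4.4268. Dividing out (λ - (-4.4268)) leaves approximately λ^2 + 1.5732λ + 9.0358. For λ^2 + 1.5732λ + 9.0358 the discriminant is -33.6684. It is negative, so the remaining roots are the complex-conjugate pair λ ≈ -0.7866 ± 2.9012i. Their product equals the constant term, so |λ|^2 ≈ 9.0358 and |λ| ≈ 3.006.
Thus the eigenvalues (to 4 decimals) are -4.4268 (modulus 4.4268); -0.7866 ± 2.9012i (modulus 3.006). The spectral radius is the largest modulus: r(A) ≈ 4.4268. (Cross-check: r(A) ≤ ||A||_2 ≈ 7.5944; equality holds whenever A is normal, though it can also hold for some non-normal A.)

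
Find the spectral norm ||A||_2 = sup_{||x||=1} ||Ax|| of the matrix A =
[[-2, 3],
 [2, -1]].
||A||_2 = sqrt((18 + sqrt(260))/2) ≈ 4.1306 (= sqrt(largest eigenvalue of A^T A))

||A||_2 = sigma_max(A) = sqrt(lambda_max(A^T A)). Form the symmetric matrix M = A^T A =
[[8, -8],
 [-8, 10]].
Its characteristic polynomial (trace, determinant of M give the coefficients) is
  p(λ) = det(λ I - M) = λ^2 - 18λ + 16.
For λ^2 - 18λ + 16 the discriminant is 260. It is nonnegative but not a perfect square, so the roots are real and irrational: λ = (18 ± sqrt(260))/2 ≈ 17.0623, 0.9377.
So the eigenvalues of A^T A are ≈ 0.9377, 17.0623 (all ≥ 0, as they must be for A^T A). The largest is λ_max = (18 + sqrt(260))/2 ≈ 17.0623, hence ||A||_2 = sqrt(λ_max) = sqrt((18 + sqrt(260))/2) ≈ 4.1306.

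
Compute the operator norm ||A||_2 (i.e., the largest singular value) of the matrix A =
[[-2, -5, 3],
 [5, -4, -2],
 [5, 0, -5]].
||A||_2 ≈ 9.3813 (= sqrt(largest eigenvalue of A^T A))

||A||_2 = sigma_max(A) = sqrt(lambda_max(A^T A)). Form the symmetric matrix M = A^T A =
[[54, -10, -41],
 [-10, 41, -7],
 [-41, -7, 38]].
Its characteristic polynomial (trace, sum of principal 2x2 minors, determinant of M give the coefficients) is
  p(λ) = det(λ I - M) = λ^3 - 133λ^2 + 3994λ - 3025.
No integer candidate from the rational root theorem (±divisors of 3025) is a root, so the roots are irrational. The cubic discriminant is Δ = 27535811993 > 0, so there are three distinct real roots. p(0) = -3025 and p(1) = 837 have opposite signs, so a root lies in (0, 1); Newton's method refines it to λ ≈ 0.7774. p(44) = 407 and p(45) = -1495 have opposite signs, so a root lies in (44, 45); Newton's method refines it to λ ≈ 44.214. p(88) = -33 and p(89) = 3917 have opposite signs, so a root lies in (88, 89); Newton's method refines it to λ ≈ 88.0086. Check (Vieta): the three roots sum to 133, matching tr M = 133.
So the eigenvalues of A^T A are ≈ 0.7774, 44.214, 88.0086 (all ≥ 0, as they must be for A^T A). The largest is λ_max ≈ 88.0086, hence ||A||_2 = sqrt(λ_max) ≈ 9.3813.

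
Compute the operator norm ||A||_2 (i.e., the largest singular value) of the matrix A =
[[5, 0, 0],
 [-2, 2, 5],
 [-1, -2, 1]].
||A||_2 ≈ 6.3706 (= sqrt(largest eigenvalue of A^T A))

||A||_2 = sigma_max(A) = sqrt(lambda_max(A^T A)). Form the symmetric matrix M = A^T A =
[[30, -2, -11],
 [-2, 8, 8],
 [-11, 8, 26]].
Its characteristic polynomial (trace, sum of principal 2x2 minors, determinant of M give the coefficients) is
  p(λ) = det(λ I - M) = λ^3 - 64λ^2 + 1039λ - 3600.
No integer candidate from the rational root theorem (±divisors of 3600) is a root, so the roots are irrational. The cubic discriminant is Δ = 119375940 > 0, so there are three distinct real roots. p(4) = -404 and p(5) = 120 have opposite signs, so a root lies in (4, 5); Newton's method refines it to λ ≈ 4.7532. p(18) = 198 and p(19) = -104 have opposite signs, so a root lies in (18, 19); Newton's method refines it to λ ≈ 18.6618. p(40) = -440 and p(41) = 336 have opposite signs, so a root lies in (40, 41); Newton's method refines it to λ ≈ 40.585. Check (Vieta): the three roots sum to 64, matching tr M = 64.
So the eigenvalues of A^T A are ≈ 4.7532, 18.6618, 40.585 (all ≥ 0, as they must be for A^T A). The largest is λ_max ≈ 40.585, hence ||A||_2 = sqrt(λ_max) ≈ 6.3706.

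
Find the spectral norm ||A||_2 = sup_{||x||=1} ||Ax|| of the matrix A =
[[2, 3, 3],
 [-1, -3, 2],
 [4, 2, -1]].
||A||_2 ≈ 6.2071 (= sqrt(largest eigenvalue of A^T A))

||A||_2 = sigma_max(A) = sqrt(lambda_max(A^T A)). Form the symmetric matrix M = A^T A =
[[21, 17, 0],
 [17, 22, 1],
 [0, 1, 14]].
Its characteristic polynomial (trace, sum of principal 2x2 minors, determinant of M give the coefficients) is
  p(λ) = det(λ I - M) = λ^3 - 57λ^2 + 774λ - 2401.
No integer candidate from the rational root theorem (±divisors of 2401) is a root, so the roots are irrational. The cubic discriminant is Δ = 64107153 > 0, so there are three distinct real roots. p(4) = -153 and p(5) = 169 have opposite signs, so a root lies in (4, 5); Newton's method refines it to λ ≈ 4.4418. p(14) = 7 and p(15) = -241 have opposite signs, so a root lies in (14, 15); Newton's method refines it to λ ≈ 14.0299. p(38) = -425 and p(39) = 407 have opposite signs, so a root lies in (38, 39); Newton's method refines it to λ ≈ 38.5283. Check (Vieta): the three roots sum to 57, matching tr M = 57.
So the eigenvalues of A^T A are ≈ 4.4418, 14.0299, 38.5283 (all ≥ 0, as they must be for A^T A). The largest is λ_max ≈ 38.5283, hence ||A||_2 = sqrt(λ_max) ≈ 6.2071.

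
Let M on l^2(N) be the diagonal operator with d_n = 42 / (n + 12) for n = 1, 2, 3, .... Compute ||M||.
||M|| = 42/13 (attained at n = 1)

For M diagonal, ||M|| = sup_n |d_n| = sup_n 42/(n + 12). This is positive and strictly decreasing in n, so the supremum is attained at n = 1: d_1 = 42/(1 + 12) = 42/13. Hence ||M|| = 42/13.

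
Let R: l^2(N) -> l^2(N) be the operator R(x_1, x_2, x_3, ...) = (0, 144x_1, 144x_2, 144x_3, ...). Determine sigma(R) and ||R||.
sigma(R) = closed disk {z in C : |z| ≤ 144}; ||R|| = 144

Note R = 144·U where U is the unit right shift (U x)_k = x_{k-1} (with x_0 := 0); so ||R|| = 144||U|| and sigma(R) = 144·sigma(U). ||R x||^2 = sum_{k≥1} |144x_k|^2 = 20736||x||^2, so ||R|| = 144 and sigma(R) ⊂ {|z| ≤ 144}. For any |lambda| < 144, the equation (R - lambda I) x = 0 forces x_1 = 0, then 144x_k = lambda x_{k+1} ⇒ x = 0, so R has no eigenvalues. But (R - lambda I) is not surjective for |lambda| < 144: solving (R - lambda I) x = e_1 would require x_n proportional to (lambda/144)^(-n), which is not in l^2. So every |lambda| < 144 lies in the residual spectrum. The boundary |lambda| = 144 is in the approximate point spectrum (the spectrum is closed). Hence sigma(R) is the closed disk of radius 144.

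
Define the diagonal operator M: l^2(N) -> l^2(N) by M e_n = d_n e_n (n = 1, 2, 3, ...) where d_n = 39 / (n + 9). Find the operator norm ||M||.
||M|| = 39/10 (attained at n = 1)

For M diagonal, ||M|| = sup_n |d_n| = sup_n 39/(n + 9). This is positive and strictly decreasing in n, so the supremum is attained at n = 1: d_1 = 39/(1 + 9) = 39/10. Hence ||M|| = 39/10.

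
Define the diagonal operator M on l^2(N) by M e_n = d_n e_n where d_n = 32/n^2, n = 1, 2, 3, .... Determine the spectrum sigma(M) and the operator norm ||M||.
sigma(M) = {32/n^2 : n ≥ 1} ∪ {0}; ||M|| = 32

A bounded diagonal operator on l^2 with diagonal entries d_n has spectrum equal to the closure of {d_n : n ≥ 1}: every d_n is an eigenvalue (with eigenvector e_n), so {d_n} ⊂ sigma(M); the spectrum is closed, so its closure is too; and for lambda not in the closure, (M - lambda I) has bounded inverse (the diagonal entries 1/(d_n - lambda) are bounded). For our sequence d_n = 32/n^2, n = 1, 2, 3, ...:
  - {d_n} = {32/n^2 : n ≥ 1}; the only limit point is 0
  - closure = {32/n^2 : n ≥ 1} ∪ {0}
For the norm: a diagonal operator has ||M|| = sup_n |d_n|. Here d_n = 32/n^2 is positive and decreasing, so sup_n |d_n| = d_1 = 32. So ||M|| = 32.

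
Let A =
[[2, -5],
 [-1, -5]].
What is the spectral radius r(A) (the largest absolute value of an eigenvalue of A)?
r(A) = (3 + sqrt(69))/2 ≈ 5.6533

The eigenvalues of A are the roots of its characteristic polynomial. With M = A (coefficients from the trace and determinant):
  p(λ) = det(λ I - M) = λ^2 + 3λ - 15.
For λ^2 + 3λ - 15 the discriminant is 69. It is nonnegative but not a perfect square, so the roots are real and irrational: λ = (-3 ± sqrt(69))/2 ≈ 2.6533, -5.6533.
Thus the eigenvalues (to 4 decimals) are 2.6533 (modulus 2.6533); -5.6533 (modulus 5.6533). The spectral radius is the largest modulus: r(A) = (3 + sqrt(69))/2 ≈ 5.6533. (Cross-check: r(A) ≤ ||A||_2 ≈ 7.1098; equality holds whenever A is normal, though it can also hold for some non-normal A.)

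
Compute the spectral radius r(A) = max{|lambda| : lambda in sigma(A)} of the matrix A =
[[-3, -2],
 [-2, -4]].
r(A) = (7 + sqrt(17))/2 ≈ 5.5616

The eigenvalues of A are the roots of its characteristic polynomial. With M = A (coefficients from the trace and determinant):
  p(λ) = det(λ I - M) = λ^2 + 7λ + 8.
For λ^2 + 7λ + 8 the discriminant is 17. It is nonnegative but not a perfect square, so the roots are real and irrational: λ = (-7 ± sqrt(17))/2 ≈ -1.4384, -5.5616.
Thus the eigenvalues (to 4 decimals) are -1.4384 (modulus 1.4384); -5.5616 (modulus 5.5616). The spectral radius is the largest modulus: r(A) = (7 + sqrt(17))/2 ≈ 5.5616. (Cross-check: r(A) ≤ ||A||_2 ≈ 5.5616; equality holds whenever A is normal, though it can also hold for some non-normal A.)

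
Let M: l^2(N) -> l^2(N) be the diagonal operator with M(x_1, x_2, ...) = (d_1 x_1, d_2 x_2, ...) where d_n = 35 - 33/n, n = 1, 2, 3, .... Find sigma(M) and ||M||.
sigma(M) = {35 - 33/n : n ≥ 1} ∪ {35}; ||M|| = 35

A bounded diagonal operator on l^2 with diagonal entries d_n has spectrum equal to the closure of {d_n : n ≥ 1}: every d_n is an eigenvalue (with eigenvector e_n), so {d_n} ⊂ sigma(M); the spectrum is closed, so its closure is too; and for lambda not in the closure, (M - lambda I) has bounded inverse (the diagonal entries 1/(d_n - lambda) are bounded). For our sequence d_n = 35 - 33/n, n = 1, 2, 3, ...:
  - {d_n} = {35 - 33/n : n ≥ 1}; the only limit point is 35
  - closure = {35 - 33/n : n ≥ 1} ∪ {35}
For the norm: a diagonal operator has ||M|| = sup_n |d_n|. Here d_n = 35 - 33/n increases monotonically from d_1 = 2 toward 35, with all terms in [2, 35); so sup_n |d_n| = 35 (the supremum is the limit, not attained). So ||M|| = 35.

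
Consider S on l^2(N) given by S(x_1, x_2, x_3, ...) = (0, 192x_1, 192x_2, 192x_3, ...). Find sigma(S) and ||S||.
sigma(S) = closed disk {z in C : |z| ≤ 192}; ||S|| = 192

Note S = 192·U where U is the unit right shift (U x)_k = x_{k-1} (with x_0 := 0); so ||S|| = 192||U|| and sigma(S) = 192·sigma(U). ||S x||^2 = sum_{k≥1} |192x_k|^2 = 36864||x||^2, so ||S|| = 192 and sigma(S) ⊂ {|z| ≤ 192}. For any |lambda| < 192, the equation (S - lambda I) x = 0 forces x_1 = 0, then 192x_k = lambda x_{k+1} ⇒ x = 0, so S has no eigenvalues. But (S - lambda I) is not surjective for |lambda| < 192: solving (S - lambda I) x = e_1 would require x_n proportional to (lambda/192)^(-n), which is not in l^2. So every |lambda| < 192 lies in the residual spectrum. The boundary |lambda| = 192 is in the approximate point spectrum (the spectrum is closed). Hence sigma(S) is the closed disk of radius 192.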